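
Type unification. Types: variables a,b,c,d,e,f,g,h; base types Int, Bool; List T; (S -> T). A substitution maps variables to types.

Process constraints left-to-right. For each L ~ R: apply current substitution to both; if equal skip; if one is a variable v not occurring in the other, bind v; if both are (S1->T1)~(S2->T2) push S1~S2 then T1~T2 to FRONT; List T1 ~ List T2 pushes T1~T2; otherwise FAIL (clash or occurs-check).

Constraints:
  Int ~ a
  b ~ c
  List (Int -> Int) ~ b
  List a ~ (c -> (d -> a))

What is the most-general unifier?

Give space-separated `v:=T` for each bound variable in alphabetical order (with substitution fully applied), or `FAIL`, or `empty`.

step 1: unify Int ~ a  [subst: {-} | 3 pending]
  bind a := Int
step 2: unify b ~ c  [subst: {a:=Int} | 2 pending]
  bind b := c
step 3: unify List (Int -> Int) ~ c  [subst: {a:=Int, b:=c} | 1 pending]
  bind c := List (Int -> Int)
step 4: unify List Int ~ (List (Int -> Int) -> (d -> Int))  [subst: {a:=Int, b:=c, c:=List (Int -> Int)} | 0 pending]
  clash: List Int vs (List (Int -> Int) -> (d -> Int))

Answer: FAIL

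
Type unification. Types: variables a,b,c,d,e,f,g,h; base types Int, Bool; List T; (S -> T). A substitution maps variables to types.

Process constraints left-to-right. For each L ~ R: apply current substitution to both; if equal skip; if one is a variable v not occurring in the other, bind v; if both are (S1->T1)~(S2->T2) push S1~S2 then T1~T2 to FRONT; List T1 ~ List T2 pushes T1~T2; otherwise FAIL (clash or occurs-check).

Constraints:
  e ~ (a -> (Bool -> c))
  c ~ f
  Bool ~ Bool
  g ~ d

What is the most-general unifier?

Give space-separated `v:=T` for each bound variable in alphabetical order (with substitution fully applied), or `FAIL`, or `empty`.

Answer: c:=f e:=(a -> (Bool -> f)) g:=d

Derivation:
step 1: unify e ~ (a -> (Bool -> c))  [subst: {-} | 3 pending]
  bind e := (a -> (Bool -> c))
step 2: unify c ~ f  [subst: {e:=(a -> (Bool -> c))} | 2 pending]
  bind c := f
step 3: unify Bool ~ Bool  [subst: {e:=(a -> (Bool -> c)), c:=f} | 1 pending]
  -> identical, skip
step 4: unify g ~ d  [subst: {e:=(a -> (Bool -> c)), c:=f} | 0 pending]
  bind g := d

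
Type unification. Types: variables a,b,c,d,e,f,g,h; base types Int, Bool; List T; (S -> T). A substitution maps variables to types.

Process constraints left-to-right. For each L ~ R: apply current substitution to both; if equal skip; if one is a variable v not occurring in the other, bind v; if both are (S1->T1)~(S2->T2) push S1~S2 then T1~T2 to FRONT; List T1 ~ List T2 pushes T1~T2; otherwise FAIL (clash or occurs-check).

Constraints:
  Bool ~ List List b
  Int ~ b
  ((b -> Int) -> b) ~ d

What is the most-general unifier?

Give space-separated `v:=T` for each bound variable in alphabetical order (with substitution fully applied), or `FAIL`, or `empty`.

Answer: FAIL

Derivation:
step 1: unify Bool ~ List List b  [subst: {-} | 2 pending]
  clash: Bool vs List List b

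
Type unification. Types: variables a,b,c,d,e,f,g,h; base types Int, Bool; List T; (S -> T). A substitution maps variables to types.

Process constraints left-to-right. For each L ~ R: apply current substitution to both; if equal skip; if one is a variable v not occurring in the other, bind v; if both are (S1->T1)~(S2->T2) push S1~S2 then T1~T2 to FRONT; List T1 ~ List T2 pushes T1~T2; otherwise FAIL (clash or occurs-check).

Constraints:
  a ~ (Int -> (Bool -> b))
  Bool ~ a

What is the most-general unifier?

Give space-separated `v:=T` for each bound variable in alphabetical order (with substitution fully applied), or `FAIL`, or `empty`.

Answer: FAIL

Derivation:
step 1: unify a ~ (Int -> (Bool -> b))  [subst: {-} | 1 pending]
  bind a := (Int -> (Bool -> b))
step 2: unify Bool ~ (Int -> (Bool -> b))  [subst: {a:=(Int -> (Bool -> b))} | 0 pending]
  clash: Bool vs (Int -> (Bool -> b))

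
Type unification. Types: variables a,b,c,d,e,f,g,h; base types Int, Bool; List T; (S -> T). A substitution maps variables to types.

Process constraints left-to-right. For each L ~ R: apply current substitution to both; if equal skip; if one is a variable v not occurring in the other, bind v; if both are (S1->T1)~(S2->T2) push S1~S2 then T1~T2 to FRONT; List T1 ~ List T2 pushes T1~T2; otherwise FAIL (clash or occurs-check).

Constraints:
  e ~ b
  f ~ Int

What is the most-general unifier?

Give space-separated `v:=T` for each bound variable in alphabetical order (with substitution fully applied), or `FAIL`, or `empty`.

Answer: e:=b f:=Int

Derivation:
step 1: unify e ~ b  [subst: {-} | 1 pending]
  bind e := b
step 2: unify f ~ Int  [subst: {e:=b} | 0 pending]
  bind f := Int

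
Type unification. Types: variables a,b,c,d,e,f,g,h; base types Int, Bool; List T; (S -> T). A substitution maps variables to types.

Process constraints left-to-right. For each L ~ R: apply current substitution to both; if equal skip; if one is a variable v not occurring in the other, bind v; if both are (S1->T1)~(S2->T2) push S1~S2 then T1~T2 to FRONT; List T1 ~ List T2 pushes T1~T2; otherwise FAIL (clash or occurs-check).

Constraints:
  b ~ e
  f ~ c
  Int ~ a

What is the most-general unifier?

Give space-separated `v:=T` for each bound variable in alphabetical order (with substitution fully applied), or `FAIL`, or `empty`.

step 1: unify b ~ e  [subst: {-} | 2 pending]
  bind b := e
step 2: unify f ~ c  [subst: {b:=e} | 1 pending]
  bind f := c
step 3: unify Int ~ a  [subst: {b:=e, f:=c} | 0 pending]
  bind a := Int

Answer: a:=Int b:=e f:=c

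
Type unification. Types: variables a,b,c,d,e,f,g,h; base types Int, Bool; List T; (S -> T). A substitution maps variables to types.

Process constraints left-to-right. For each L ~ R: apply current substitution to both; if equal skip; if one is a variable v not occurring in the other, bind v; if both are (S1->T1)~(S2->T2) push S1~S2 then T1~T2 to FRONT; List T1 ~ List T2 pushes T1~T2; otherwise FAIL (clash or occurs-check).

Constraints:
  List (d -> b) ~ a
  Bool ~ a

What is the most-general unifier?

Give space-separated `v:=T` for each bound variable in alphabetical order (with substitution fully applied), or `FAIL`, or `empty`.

Answer: FAIL

Derivation:
step 1: unify List (d -> b) ~ a  [subst: {-} | 1 pending]
  bind a := List (d -> b)
step 2: unify Bool ~ List (d -> b)  [subst: {a:=List (d -> b)} | 0 pending]
  clash: Bool vs List (d -> b)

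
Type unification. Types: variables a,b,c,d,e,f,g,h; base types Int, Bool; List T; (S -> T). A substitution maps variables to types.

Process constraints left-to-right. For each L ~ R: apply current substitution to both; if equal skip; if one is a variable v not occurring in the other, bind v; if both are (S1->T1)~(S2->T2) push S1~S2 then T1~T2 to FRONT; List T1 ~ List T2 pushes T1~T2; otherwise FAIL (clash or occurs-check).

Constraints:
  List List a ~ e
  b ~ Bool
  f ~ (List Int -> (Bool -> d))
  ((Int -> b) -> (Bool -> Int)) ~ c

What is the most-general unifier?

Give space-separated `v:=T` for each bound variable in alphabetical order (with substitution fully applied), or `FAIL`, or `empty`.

step 1: unify List List a ~ e  [subst: {-} | 3 pending]
  bind e := List List a
step 2: unify b ~ Bool  [subst: {e:=List List a} | 2 pending]
  bind b := Bool
step 3: unify f ~ (List Int -> (Bool -> d))  [subst: {e:=List List a, b:=Bool} | 1 pending]
  bind f := (List Int -> (Bool -> d))
step 4: unify ((Int -> Bool) -> (Bool -> Int)) ~ c  [subst: {e:=List List a, b:=Bool, f:=(List Int -> (Bool -> d))} | 0 pending]
  bind c := ((Int -> Bool) -> (Bool -> Int))

Answer: b:=Bool c:=((Int -> Bool) -> (Bool -> Int)) e:=List List a f:=(List Int -> (Bool -> d))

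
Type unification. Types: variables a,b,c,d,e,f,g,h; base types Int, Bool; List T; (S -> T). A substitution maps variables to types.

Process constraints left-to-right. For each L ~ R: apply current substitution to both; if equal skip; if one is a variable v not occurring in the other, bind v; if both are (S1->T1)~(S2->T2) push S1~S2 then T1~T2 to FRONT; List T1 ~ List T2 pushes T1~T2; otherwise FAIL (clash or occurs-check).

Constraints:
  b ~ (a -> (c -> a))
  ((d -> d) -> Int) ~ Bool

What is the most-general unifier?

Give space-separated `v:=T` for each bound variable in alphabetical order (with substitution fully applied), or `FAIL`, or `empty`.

Answer: FAIL

Derivation:
step 1: unify b ~ (a -> (c -> a))  [subst: {-} | 1 pending]
  bind b := (a -> (c -> a))
step 2: unify ((d -> d) -> Int) ~ Bool  [subst: {b:=(a -> (c -> a))} | 0 pending]
  clash: ((d -> d) -> Int) vs Bool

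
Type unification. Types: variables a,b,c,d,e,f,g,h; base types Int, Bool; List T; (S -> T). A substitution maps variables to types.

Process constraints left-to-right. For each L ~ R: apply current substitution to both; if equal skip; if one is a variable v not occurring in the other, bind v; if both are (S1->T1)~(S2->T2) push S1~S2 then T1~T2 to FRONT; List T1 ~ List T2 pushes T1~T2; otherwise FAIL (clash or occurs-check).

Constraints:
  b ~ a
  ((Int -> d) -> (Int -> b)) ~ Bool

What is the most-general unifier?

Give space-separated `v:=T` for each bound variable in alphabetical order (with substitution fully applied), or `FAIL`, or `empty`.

step 1: unify b ~ a  [subst: {-} | 1 pending]
  bind b := a
step 2: unify ((Int -> d) -> (Int -> a)) ~ Bool  [subst: {b:=a} | 0 pending]
  clash: ((Int -> d) -> (Int -> a)) vs Bool

Answer: FAIL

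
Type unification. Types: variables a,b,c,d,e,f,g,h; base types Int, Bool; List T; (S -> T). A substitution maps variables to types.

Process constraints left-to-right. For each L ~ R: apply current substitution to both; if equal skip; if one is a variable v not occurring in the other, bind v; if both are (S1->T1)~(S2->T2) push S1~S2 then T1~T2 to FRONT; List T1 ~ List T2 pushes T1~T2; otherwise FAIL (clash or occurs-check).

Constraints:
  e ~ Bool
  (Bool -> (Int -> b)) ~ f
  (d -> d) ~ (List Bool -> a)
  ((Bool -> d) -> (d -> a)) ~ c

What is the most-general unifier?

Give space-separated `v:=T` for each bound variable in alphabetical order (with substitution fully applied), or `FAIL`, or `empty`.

step 1: unify e ~ Bool  [subst: {-} | 3 pending]
  bind e := Bool
step 2: unify (Bool -> (Int -> b)) ~ f  [subst: {e:=Bool} | 2 pending]
  bind f := (Bool -> (Int -> b))
step 3: unify (d -> d) ~ (List Bool -> a)  [subst: {e:=Bool, f:=(Bool -> (Int -> b))} | 1 pending]
  -> decompose arrow: push d~List Bool, d~a
step 4: unify d ~ List Bool  [subst: {e:=Bool, f:=(Bool -> (Int -> b))} | 2 pending]
  bind d := List Bool
step 5: unify List Bool ~ a  [subst: {e:=Bool, f:=(Bool -> (Int -> b)), d:=List Bool} | 1 pending]
  bind a := List Bool
step 6: unify ((Bool -> List Bool) -> (List Bool -> List Bool)) ~ c  [subst: {e:=Bool, f:=(Bool -> (Int -> b)), d:=List Bool, a:=List Bool} | 0 pending]
  bind c := ((Bool -> List Bool) -> (List Bool -> List Bool))

Answer: a:=List Bool c:=((Bool -> List Bool) -> (List Bool -> List Bool)) d:=List Bool e:=Bool f:=(Bool -> (Int -> b))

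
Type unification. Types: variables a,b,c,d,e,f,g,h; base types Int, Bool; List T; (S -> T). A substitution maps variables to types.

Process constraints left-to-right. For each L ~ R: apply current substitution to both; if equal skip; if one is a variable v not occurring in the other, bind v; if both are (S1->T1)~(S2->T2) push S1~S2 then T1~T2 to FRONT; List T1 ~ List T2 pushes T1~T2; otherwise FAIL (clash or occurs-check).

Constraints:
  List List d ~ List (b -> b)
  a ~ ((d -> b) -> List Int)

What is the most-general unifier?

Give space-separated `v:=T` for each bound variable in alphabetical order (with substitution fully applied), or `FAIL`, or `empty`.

Answer: FAIL

Derivation:
step 1: unify List List d ~ List (b -> b)  [subst: {-} | 1 pending]
  -> decompose List: push List d~(b -> b)
step 2: unify List d ~ (b -> b)  [subst: {-} | 1 pending]
  clash: List d vs (b -> b)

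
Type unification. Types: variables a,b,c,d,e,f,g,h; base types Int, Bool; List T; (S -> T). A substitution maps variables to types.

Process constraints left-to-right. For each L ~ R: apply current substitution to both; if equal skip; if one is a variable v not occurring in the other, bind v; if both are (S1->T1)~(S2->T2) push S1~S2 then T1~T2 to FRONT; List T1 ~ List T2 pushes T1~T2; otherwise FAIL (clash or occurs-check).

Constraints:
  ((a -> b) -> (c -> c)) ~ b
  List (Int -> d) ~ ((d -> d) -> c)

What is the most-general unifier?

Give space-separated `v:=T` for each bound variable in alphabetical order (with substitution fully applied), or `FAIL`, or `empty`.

step 1: unify ((a -> b) -> (c -> c)) ~ b  [subst: {-} | 1 pending]
  occurs-check fail

Answer: FAIL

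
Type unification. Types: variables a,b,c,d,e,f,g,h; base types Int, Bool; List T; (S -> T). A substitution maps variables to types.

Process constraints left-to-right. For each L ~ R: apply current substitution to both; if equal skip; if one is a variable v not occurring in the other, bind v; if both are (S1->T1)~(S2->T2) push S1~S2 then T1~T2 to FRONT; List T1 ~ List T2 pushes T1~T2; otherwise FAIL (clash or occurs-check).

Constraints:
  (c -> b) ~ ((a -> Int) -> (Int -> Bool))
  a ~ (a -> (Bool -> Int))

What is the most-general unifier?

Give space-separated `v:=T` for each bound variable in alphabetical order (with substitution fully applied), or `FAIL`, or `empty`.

Answer: FAIL

Derivation:
step 1: unify (c -> b) ~ ((a -> Int) -> (Int -> Bool))  [subst: {-} | 1 pending]
  -> decompose arrow: push c~(a -> Int), b~(Int -> Bool)
step 2: unify c ~ (a -> Int)  [subst: {-} | 2 pending]
  bind c := (a -> Int)
step 3: unify b ~ (Int -> Bool)  [subst: {c:=(a -> Int)} | 1 pending]
  bind b := (Int -> Bool)
step 4: unify a ~ (a -> (Bool -> Int))  [subst: {c:=(a -> Int), b:=(Int -> Bool)} | 0 pending]
  occurs-check fail: a in (a -> (Bool -> Int))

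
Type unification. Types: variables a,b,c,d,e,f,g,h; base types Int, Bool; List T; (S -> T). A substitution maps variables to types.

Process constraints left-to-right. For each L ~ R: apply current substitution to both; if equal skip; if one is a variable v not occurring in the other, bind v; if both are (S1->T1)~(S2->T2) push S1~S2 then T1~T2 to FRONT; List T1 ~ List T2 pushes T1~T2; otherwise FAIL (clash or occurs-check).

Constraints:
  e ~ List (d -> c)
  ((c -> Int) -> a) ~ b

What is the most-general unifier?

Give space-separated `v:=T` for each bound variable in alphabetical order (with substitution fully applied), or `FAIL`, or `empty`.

Answer: b:=((c -> Int) -> a) e:=List (d -> c)

Derivation:
step 1: unify e ~ List (d -> c)  [subst: {-} | 1 pending]
  bind e := List (d -> c)
step 2: unify ((c -> Int) -> a) ~ b  [subst: {e:=List (d -> c)} | 0 pending]
  bind b := ((c -> Int) -> a)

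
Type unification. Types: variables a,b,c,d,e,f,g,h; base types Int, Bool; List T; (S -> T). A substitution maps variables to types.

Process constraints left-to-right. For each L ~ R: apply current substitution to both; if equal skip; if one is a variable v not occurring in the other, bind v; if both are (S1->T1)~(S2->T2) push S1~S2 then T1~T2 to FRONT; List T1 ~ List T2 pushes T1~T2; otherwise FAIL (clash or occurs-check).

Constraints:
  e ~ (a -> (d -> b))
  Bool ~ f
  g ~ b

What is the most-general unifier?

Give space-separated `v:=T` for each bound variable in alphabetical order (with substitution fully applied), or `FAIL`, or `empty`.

step 1: unify e ~ (a -> (d -> b))  [subst: {-} | 2 pending]
  bind e := (a -> (d -> b))
step 2: unify Bool ~ f  [subst: {e:=(a -> (d -> b))} | 1 pending]
  bind f := Bool
step 3: unify g ~ b  [subst: {e:=(a -> (d -> b)), f:=Bool} | 0 pending]
  bind g := b

Answer: e:=(a -> (d -> b)) f:=Bool g:=b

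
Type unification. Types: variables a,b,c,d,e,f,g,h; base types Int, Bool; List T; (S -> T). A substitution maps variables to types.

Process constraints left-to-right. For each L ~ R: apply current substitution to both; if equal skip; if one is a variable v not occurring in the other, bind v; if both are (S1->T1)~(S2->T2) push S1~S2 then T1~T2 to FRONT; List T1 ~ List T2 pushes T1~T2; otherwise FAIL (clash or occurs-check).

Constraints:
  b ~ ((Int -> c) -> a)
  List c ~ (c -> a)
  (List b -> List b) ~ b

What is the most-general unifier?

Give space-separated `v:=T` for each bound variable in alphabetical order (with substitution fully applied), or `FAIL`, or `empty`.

Answer: FAIL

Derivation:
step 1: unify b ~ ((Int -> c) -> a)  [subst: {-} | 2 pending]
  bind b := ((Int -> c) -> a)
step 2: unify List c ~ (c -> a)  [subst: {b:=((Int -> c) -> a)} | 1 pending]
  clash: List c vs (c -> a)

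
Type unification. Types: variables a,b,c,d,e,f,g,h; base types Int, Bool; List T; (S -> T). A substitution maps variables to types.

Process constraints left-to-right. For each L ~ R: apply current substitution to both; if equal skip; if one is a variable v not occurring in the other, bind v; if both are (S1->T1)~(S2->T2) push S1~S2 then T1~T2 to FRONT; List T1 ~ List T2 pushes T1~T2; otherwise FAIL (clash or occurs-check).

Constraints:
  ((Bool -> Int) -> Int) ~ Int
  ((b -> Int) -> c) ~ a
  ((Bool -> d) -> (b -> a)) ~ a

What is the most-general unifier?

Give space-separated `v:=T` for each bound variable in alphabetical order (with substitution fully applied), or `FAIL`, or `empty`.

Answer: FAIL

Derivation:
step 1: unify ((Bool -> Int) -> Int) ~ Int  [subst: {-} | 2 pending]
  clash: ((Bool -> Int) -> Int) vs Int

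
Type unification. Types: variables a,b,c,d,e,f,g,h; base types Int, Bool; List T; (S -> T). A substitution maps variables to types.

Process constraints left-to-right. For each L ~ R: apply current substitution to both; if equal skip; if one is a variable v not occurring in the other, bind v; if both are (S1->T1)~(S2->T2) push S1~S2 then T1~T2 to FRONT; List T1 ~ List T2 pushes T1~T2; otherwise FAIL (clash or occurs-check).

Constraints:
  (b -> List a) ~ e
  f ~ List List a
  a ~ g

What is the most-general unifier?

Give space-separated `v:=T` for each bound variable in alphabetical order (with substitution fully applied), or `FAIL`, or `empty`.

step 1: unify (b -> List a) ~ e  [subst: {-} | 2 pending]
  bind e := (b -> List a)
step 2: unify f ~ List List a  [subst: {e:=(b -> List a)} | 1 pending]
  bind f := List List a
step 3: unify a ~ g  [subst: {e:=(b -> List a), f:=List List a} | 0 pending]
  bind a := g

Answer: a:=g e:=(b -> List g) f:=List List g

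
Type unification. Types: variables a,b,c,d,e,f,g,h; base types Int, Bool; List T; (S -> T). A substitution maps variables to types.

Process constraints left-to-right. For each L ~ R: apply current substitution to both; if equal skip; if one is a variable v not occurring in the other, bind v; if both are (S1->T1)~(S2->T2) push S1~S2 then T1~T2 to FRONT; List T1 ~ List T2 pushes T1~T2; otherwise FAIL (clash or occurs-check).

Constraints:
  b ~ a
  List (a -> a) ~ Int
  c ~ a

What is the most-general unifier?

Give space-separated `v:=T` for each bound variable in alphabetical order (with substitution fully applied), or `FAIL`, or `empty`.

step 1: unify b ~ a  [subst: {-} | 2 pending]
  bind b := a
step 2: unify List (a -> a) ~ Int  [subst: {b:=a} | 1 pending]
  clash: List (a -> a) vs Int

Answer: FAIL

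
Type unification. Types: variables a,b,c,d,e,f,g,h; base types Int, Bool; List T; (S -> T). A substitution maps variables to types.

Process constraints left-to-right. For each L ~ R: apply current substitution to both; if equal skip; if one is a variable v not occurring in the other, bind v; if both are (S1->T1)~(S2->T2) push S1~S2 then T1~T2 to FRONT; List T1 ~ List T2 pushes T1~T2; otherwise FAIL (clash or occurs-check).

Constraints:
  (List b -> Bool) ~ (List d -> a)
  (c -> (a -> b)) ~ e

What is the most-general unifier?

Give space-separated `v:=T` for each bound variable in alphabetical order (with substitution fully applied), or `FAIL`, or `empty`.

step 1: unify (List b -> Bool) ~ (List d -> a)  [subst: {-} | 1 pending]
  -> decompose arrow: push List b~List d, Bool~a
step 2: unify List b ~ List d  [subst: {-} | 2 pending]
  -> decompose List: push b~d
step 3: unify b ~ d  [subst: {-} | 2 pending]
  bind b := d
step 4: unify Bool ~ a  [subst: {b:=d} | 1 pending]
  bind a := Bool
step 5: unify (c -> (Bool -> d)) ~ e  [subst: {b:=d, a:=Bool} | 0 pending]
  bind e := (c -> (Bool -> d))

Answer: a:=Bool b:=d e:=(c -> (Bool -> d))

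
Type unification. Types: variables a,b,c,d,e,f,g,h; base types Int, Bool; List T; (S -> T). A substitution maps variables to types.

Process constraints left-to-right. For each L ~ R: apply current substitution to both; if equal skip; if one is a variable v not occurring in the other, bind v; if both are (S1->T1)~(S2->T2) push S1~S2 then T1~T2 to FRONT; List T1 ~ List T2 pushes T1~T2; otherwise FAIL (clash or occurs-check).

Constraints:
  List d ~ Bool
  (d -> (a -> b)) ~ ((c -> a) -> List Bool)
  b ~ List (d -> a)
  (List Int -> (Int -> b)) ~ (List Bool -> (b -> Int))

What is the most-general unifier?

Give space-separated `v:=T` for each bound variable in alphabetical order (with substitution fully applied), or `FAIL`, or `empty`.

Answer: FAIL

Derivation:
step 1: unify List d ~ Bool  [subst: {-} | 3 pending]
  clash: List d vs Bool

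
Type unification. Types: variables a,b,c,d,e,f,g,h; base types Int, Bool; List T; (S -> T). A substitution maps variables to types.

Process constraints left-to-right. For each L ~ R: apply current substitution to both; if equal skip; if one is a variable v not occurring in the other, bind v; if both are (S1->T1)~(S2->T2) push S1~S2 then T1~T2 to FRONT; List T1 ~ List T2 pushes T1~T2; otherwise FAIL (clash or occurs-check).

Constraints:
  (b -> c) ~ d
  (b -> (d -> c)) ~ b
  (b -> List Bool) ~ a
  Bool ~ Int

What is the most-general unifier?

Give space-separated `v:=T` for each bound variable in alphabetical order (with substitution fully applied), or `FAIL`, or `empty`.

step 1: unify (b -> c) ~ d  [subst: {-} | 3 pending]
  bind d := (b -> c)
step 2: unify (b -> ((b -> c) -> c)) ~ b  [subst: {d:=(b -> c)} | 2 pending]
  occurs-check fail

Answer: FAIL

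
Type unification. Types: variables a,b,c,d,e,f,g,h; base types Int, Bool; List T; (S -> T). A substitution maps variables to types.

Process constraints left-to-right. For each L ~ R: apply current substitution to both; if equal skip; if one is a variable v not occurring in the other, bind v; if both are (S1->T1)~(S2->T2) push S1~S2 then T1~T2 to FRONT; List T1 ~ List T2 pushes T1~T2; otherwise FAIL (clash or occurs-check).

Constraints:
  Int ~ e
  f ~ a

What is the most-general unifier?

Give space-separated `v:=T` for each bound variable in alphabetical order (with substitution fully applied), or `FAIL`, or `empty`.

Answer: e:=Int f:=a

Derivation:
step 1: unify Int ~ e  [subst: {-} | 1 pending]
  bind e := Int
step 2: unify f ~ a  [subst: {e:=Int} | 0 pending]
  bind f := a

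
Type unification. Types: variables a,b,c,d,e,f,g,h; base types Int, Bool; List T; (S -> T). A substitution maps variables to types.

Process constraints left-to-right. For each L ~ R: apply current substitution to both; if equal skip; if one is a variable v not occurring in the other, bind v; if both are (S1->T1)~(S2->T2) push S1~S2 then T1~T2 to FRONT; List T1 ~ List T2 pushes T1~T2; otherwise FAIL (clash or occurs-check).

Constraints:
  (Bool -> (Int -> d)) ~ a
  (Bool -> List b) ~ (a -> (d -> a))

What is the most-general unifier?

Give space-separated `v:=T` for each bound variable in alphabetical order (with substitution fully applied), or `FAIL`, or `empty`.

step 1: unify (Bool -> (Int -> d)) ~ a  [subst: {-} | 1 pending]
  bind a := (Bool -> (Int -> d))
step 2: unify (Bool -> List b) ~ ((Bool -> (Int -> d)) -> (d -> (Bool -> (Int -> d))))  [subst: {a:=(Bool -> (Int -> d))} | 0 pending]
  -> decompose arrow: push Bool~(Bool -> (Int -> d)), List b~(d -> (Bool -> (Int -> d)))
step 3: unify Bool ~ (Bool -> (Int -> d))  [subst: {a:=(Bool -> (Int -> d))} | 1 pending]
  clash: Bool vs (Bool -> (Int -> d))

Answer: FAIL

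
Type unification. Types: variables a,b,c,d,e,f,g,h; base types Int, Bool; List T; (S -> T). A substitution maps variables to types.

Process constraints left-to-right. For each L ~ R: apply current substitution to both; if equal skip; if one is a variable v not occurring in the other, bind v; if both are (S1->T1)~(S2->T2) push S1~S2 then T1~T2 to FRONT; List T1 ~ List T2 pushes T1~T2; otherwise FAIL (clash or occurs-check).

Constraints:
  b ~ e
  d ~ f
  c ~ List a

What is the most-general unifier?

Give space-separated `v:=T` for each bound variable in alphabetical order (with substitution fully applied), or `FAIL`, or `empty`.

step 1: unify b ~ e  [subst: {-} | 2 pending]
  bind b := e
step 2: unify d ~ f  [subst: {b:=e} | 1 pending]
  bind d := f
step 3: unify c ~ List a  [subst: {b:=e, d:=f} | 0 pending]
  bind c := List a

Answer: b:=e c:=List a d:=f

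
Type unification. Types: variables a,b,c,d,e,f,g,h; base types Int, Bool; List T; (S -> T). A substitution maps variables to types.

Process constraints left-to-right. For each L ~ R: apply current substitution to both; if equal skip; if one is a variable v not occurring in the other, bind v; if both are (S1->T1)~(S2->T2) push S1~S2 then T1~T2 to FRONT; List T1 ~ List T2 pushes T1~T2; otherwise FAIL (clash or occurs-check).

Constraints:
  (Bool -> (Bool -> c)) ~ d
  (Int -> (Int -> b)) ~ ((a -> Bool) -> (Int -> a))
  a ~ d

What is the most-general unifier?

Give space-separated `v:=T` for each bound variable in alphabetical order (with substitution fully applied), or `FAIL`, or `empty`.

step 1: unify (Bool -> (Bool -> c)) ~ d  [subst: {-} | 2 pending]
  bind d := (Bool -> (Bool -> c))
step 2: unify (Int -> (Int -> b)) ~ ((a -> Bool) -> (Int -> a))  [subst: {d:=(Bool -> (Bool -> c))} | 1 pending]
  -> decompose arrow: push Int~(a -> Bool), (Int -> b)~(Int -> a)
step 3: unify Int ~ (a -> Bool)  [subst: {d:=(Bool -> (Bool -> c))} | 2 pending]
  clash: Int vs (a -> Bool)

Answer: FAIL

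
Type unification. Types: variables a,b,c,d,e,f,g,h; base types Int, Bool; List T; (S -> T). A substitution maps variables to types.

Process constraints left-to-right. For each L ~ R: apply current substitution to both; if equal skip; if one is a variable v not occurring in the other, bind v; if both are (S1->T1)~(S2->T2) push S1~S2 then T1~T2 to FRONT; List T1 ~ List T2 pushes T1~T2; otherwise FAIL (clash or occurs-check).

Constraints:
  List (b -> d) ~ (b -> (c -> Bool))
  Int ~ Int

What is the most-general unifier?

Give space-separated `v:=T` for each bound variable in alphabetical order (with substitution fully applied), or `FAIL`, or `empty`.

Answer: FAIL

Derivation:
step 1: unify List (b -> d) ~ (b -> (c -> Bool))  [subst: {-} | 1 pending]
  clash: List (b -> d) vs (b -> (c -> Bool))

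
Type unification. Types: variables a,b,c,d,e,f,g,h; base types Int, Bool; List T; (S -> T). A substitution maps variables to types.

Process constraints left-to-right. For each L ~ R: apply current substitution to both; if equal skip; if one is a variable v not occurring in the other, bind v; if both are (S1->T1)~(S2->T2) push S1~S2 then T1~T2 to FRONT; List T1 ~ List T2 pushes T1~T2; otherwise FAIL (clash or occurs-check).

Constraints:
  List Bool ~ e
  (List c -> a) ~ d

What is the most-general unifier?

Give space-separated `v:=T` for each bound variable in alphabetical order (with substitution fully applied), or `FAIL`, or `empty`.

step 1: unify List Bool ~ e  [subst: {-} | 1 pending]
  bind e := List Bool
step 2: unify (List c -> a) ~ d  [subst: {e:=List Bool} | 0 pending]
  bind d := (List c -> a)

Answer: d:=(List c -> a) e:=List Bool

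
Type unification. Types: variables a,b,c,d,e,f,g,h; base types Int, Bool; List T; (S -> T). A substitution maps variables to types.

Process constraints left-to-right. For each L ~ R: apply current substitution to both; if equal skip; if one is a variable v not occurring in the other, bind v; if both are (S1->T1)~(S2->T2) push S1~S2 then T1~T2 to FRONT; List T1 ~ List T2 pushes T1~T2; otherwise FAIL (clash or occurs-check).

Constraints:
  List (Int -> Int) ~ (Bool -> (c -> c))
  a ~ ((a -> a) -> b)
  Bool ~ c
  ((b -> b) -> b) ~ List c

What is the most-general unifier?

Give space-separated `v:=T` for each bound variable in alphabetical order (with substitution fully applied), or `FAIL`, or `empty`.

Answer: FAIL

Derivation:
step 1: unify List (Int -> Int) ~ (Bool -> (c -> c))  [subst: {-} | 3 pending]
  clash: List (Int -> Int) vs (Bool -> (c -> c))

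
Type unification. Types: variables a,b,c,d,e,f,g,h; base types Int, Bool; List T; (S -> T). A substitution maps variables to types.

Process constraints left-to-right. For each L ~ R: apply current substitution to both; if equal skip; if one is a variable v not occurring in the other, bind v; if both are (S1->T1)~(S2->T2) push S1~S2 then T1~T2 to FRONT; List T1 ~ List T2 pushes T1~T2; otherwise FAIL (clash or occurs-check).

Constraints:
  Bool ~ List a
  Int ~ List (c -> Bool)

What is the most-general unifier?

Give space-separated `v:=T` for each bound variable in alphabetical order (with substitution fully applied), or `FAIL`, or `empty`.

step 1: unify Bool ~ List a  [subst: {-} | 1 pending]
  clash: Bool vs List a

Answer: FAIL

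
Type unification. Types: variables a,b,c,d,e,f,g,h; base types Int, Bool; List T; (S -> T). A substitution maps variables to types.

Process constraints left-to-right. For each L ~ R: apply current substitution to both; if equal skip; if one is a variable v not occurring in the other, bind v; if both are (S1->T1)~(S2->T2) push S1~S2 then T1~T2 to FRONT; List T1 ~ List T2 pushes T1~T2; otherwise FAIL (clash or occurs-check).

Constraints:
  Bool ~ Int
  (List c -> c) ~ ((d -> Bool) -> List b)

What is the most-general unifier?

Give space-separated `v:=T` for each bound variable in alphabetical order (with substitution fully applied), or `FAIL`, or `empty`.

Answer: FAIL

Derivation:
step 1: unify Bool ~ Int  [subst: {-} | 1 pending]
  clash: Bool vs Int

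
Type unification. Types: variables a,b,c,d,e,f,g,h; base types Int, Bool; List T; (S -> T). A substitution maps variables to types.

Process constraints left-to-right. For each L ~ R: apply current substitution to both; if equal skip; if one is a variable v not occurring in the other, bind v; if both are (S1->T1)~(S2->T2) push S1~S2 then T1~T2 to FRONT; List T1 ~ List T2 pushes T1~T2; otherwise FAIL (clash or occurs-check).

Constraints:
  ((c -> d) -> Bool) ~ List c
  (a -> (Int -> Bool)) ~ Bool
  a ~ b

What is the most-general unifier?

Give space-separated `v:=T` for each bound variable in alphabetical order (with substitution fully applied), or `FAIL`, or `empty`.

step 1: unify ((c -> d) -> Bool) ~ List c  [subst: {-} | 2 pending]
  clash: ((c -> d) -> Bool) vs List c

Answer: FAIL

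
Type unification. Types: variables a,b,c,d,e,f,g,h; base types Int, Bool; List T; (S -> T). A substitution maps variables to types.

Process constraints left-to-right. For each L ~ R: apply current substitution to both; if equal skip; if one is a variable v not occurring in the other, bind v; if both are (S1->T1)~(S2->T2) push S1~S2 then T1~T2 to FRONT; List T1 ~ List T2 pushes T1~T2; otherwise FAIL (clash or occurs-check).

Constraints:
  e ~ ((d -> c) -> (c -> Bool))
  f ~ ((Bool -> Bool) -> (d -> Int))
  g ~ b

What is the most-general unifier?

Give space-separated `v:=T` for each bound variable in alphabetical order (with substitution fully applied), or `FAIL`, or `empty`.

Answer: e:=((d -> c) -> (c -> Bool)) f:=((Bool -> Bool) -> (d -> Int)) g:=b

Derivation:
step 1: unify e ~ ((d -> c) -> (c -> Bool))  [subst: {-} | 2 pending]
  bind e := ((d -> c) -> (c -> Bool))
step 2: unify f ~ ((Bool -> Bool) -> (d -> Int))  [subst: {e:=((d -> c) -> (c -> Bool))} | 1 pending]
  bind f := ((Bool -> Bool) -> (d -> Int))
step 3: unify g ~ b  [subst: {e:=((d -> c) -> (c -> Bool)), f:=((Bool -> Bool) -> (d -> Int))} | 0 pending]
  bind g := b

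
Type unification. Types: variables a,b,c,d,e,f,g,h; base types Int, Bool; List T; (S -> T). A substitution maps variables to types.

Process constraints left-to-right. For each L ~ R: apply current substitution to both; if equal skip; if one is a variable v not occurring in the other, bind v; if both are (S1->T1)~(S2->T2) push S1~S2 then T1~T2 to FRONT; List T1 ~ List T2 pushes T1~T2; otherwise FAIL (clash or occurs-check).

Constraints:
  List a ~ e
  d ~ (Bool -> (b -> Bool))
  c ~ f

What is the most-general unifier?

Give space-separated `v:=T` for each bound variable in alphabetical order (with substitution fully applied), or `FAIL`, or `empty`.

Answer: c:=f d:=(Bool -> (b -> Bool)) e:=List a

Derivation:
step 1: unify List a ~ e  [subst: {-} | 2 pending]
  bind e := List a
step 2: unify d ~ (Bool -> (b -> Bool))  [subst: {e:=List a} | 1 pending]
  bind d := (Bool -> (b -> Bool))
step 3: unify c ~ f  [subst: {e:=List a, d:=(Bool -> (b -> Bool))} | 0 pending]
  bind c := f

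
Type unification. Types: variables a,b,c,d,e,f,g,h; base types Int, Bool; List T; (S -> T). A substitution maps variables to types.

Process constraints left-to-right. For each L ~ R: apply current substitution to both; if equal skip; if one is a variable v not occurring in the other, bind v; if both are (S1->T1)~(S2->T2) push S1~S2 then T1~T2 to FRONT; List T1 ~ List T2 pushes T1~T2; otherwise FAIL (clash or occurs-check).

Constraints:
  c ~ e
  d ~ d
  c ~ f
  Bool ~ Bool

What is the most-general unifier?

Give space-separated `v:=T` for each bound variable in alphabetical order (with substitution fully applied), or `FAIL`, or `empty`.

step 1: unify c ~ e  [subst: {-} | 3 pending]
  bind c := e
step 2: unify d ~ d  [subst: {c:=e} | 2 pending]
  -> identical, skip
step 3: unify e ~ f  [subst: {c:=e} | 1 pending]
  bind e := f
step 4: unify Bool ~ Bool  [subst: {c:=e, e:=f} | 0 pending]
  -> identical, skip

Answer: c:=f e:=f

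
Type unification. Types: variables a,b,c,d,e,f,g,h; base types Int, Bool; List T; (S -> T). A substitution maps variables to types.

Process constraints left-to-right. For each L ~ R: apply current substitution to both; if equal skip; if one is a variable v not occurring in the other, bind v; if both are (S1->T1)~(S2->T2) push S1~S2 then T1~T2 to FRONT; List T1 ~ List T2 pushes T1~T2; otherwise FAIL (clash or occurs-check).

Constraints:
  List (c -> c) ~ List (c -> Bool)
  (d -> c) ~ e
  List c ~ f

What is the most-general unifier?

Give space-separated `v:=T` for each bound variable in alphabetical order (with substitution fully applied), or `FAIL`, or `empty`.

step 1: unify List (c -> c) ~ List (c -> Bool)  [subst: {-} | 2 pending]
  -> decompose List: push (c -> c)~(c -> Bool)
step 2: unify (c -> c) ~ (c -> Bool)  [subst: {-} | 2 pending]
  -> decompose arrow: push c~c, c~Bool
step 3: unify c ~ c  [subst: {-} | 3 pending]
  -> identical, skip
step 4: unify c ~ Bool  [subst: {-} | 2 pending]
  bind c := Bool
step 5: unify (d -> Bool) ~ e  [subst: {c:=Bool} | 1 pending]
  bind e := (d -> Bool)
step 6: unify List Bool ~ f  [subst: {c:=Bool, e:=(d -> Bool)} | 0 pending]
  bind f := List Bool

Answer: c:=Bool e:=(d -> Bool) f:=List Bool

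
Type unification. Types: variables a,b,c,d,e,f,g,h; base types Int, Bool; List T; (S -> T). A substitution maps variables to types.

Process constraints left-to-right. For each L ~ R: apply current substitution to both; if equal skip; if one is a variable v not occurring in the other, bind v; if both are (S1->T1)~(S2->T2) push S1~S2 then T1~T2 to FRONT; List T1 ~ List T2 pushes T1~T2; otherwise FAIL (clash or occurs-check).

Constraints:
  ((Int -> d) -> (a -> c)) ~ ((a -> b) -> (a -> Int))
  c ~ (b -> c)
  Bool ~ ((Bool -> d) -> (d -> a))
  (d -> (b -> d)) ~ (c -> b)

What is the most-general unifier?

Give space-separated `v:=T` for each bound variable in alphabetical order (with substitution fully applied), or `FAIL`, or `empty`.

step 1: unify ((Int -> d) -> (a -> c)) ~ ((a -> b) -> (a -> Int))  [subst: {-} | 3 pending]
  -> decompose arrow: push (Int -> d)~(a -> b), (a -> c)~(a -> Int)
step 2: unify (Int -> d) ~ (a -> b)  [subst: {-} | 4 pending]
  -> decompose arrow: push Int~a, d~b
step 3: unify Int ~ a  [subst: {-} | 5 pending]
  bind a := Int
step 4: unify d ~ b  [subst: {a:=Int} | 4 pending]
  bind d := b
step 5: unify (Int -> c) ~ (Int -> Int)  [subst: {a:=Int, d:=b} | 3 pending]
  -> decompose arrow: push Int~Int, c~Int
step 6: unify Int ~ Int  [subst: {a:=Int, d:=b} | 4 pending]
  -> identical, skip
step 7: unify c ~ Int  [subst: {a:=Int, d:=b} | 3 pending]
  bind c := Int
step 8: unify Int ~ (b -> Int)  [subst: {a:=Int, d:=b, c:=Int} | 2 pending]
  clash: Int vs (b -> Int)

Answer: FAIL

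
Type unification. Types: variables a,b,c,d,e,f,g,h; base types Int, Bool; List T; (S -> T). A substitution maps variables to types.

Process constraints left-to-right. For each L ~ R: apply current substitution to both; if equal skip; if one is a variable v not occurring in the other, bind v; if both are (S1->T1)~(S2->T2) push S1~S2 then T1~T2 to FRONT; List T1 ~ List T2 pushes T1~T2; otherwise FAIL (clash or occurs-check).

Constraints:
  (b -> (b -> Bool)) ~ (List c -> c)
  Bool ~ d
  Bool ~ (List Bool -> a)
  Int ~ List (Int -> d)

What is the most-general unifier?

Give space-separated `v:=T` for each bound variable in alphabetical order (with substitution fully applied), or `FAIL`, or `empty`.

Answer: FAIL

Derivation:
step 1: unify (b -> (b -> Bool)) ~ (List c -> c)  [subst: {-} | 3 pending]
  -> decompose arrow: push b~List c, (b -> Bool)~c
step 2: unify b ~ List c  [subst: {-} | 4 pending]
  bind b := List c
step 3: unify (List c -> Bool) ~ c  [subst: {b:=List c} | 3 pending]
  occurs-check fail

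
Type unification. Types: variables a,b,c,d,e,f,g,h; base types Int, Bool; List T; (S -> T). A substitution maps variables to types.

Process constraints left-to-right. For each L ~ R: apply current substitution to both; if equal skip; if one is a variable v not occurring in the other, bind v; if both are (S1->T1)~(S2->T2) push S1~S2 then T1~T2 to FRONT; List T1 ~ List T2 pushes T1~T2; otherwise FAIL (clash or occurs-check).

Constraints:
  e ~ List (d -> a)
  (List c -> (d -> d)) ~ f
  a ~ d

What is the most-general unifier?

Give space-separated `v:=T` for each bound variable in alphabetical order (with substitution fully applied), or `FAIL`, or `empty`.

Answer: a:=d e:=List (d -> d) f:=(List c -> (d -> d))

Derivation:
step 1: unify e ~ List (d -> a)  [subst: {-} | 2 pending]
  bind e := List (d -> a)
step 2: unify (List c -> (d -> d)) ~ f  [subst: {e:=List (d -> a)} | 1 pending]
  bind f := (List c -> (d -> d))
step 3: unify a ~ d  [subst: {e:=List (d -> a), f:=(List c -> (d -> d))} | 0 pending]
  bind a := d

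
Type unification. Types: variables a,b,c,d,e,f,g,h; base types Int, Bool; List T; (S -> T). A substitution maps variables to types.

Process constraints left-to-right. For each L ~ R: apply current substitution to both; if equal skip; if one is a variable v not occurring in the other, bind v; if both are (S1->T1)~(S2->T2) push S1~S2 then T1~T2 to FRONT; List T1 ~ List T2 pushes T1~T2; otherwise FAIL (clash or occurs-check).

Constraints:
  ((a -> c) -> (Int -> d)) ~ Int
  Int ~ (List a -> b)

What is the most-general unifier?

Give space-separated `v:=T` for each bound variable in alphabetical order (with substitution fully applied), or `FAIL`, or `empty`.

step 1: unify ((a -> c) -> (Int -> d)) ~ Int  [subst: {-} | 1 pending]
  clash: ((a -> c) -> (Int -> d)) vs Int

Answer: FAIL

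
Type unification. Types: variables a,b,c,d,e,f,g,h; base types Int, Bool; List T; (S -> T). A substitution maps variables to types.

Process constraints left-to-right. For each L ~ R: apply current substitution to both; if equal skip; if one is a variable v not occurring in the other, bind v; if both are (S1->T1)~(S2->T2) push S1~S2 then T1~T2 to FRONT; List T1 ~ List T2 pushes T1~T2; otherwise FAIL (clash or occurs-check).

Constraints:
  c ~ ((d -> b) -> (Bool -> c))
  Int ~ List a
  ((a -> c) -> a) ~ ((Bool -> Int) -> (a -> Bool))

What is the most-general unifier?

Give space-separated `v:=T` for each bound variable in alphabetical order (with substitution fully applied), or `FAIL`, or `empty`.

Answer: FAIL

Derivation:
step 1: unify c ~ ((d -> b) -> (Bool -> c))  [subst: {-} | 2 pending]
  occurs-check fail: c in ((d -> b) -> (Bool -> c))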